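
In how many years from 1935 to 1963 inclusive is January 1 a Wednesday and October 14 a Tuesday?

Check each year's weekday for January 1 and October 14:
  1935: Tue/Mon  1936: Wed/Wed  1937: Fri/Thu  1938: Sat/Fri  1939: Sun/Sat  1940: Mon/Mon  1941: Wed/Tue ✓  1942: Thu/Wed  1943: Fri/Thu  1944: Sat/Sat  1945: Mon/Sun  1946: Tue/Mon  1947: Wed/Tue ✓  1948: Thu/Thu  1949: Sat/Fri  1950: Sun/Sat  1951: Mon/Sun  1952: Tue/Tue  1953: Thu/Wed  1954: Fri/Thu  1955: Sat/Fri  1956: Sun/Sun  1957: Tue/Mon  1958: Wed/Tue ✓  1959: Thu/Wed  1960: Fri/Fri  1961: Sun/Sat  1962: Mon/Sun  1963: Tue/Mon
Both conditions hold in: 1941, 1947, 1958 — 3.

3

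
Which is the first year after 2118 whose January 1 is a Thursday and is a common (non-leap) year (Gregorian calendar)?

2122

Jan 1 advances by 2 weekdays after a leap year and by 1 after a common year.
2118: Jan 1 is Saturday.
2119: Sunday
2120: Monday (leap)
2121: Wednesday
2122: Thursday
2122 begins on a Thursday and is a common year.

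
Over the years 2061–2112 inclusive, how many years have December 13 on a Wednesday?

6

Track December 13's weekday year by year (advancing +1, or +2 across a Feb 29):
  2061: Tue  2062: Wed (+1) ✓  2063: Thu (+1)  2064: Sat (+2)  2065: Sun (+1)
  2066: Mon (+1)  2067: Tue (+1)  2068: Thu (+2)  2069: Fri (+1)  2070: Sat (+1)
  2071: Sun (+1)  2072: Tue (+2)  2073: Wed (+1) ✓  2074: Thu (+1)  … (24 more years) …
  2099: Sun (+1)  2100: Mon (+1)  2101: Tue (+1)  2102: Wed (+1) ✓  2103: Thu (+1)
  2104: Sat (+2)  2105: Sun (+1)  2106: Mon (+1)  2107: Tue (+1)  2108: Thu (+2)
  2109: Fri (+1)  2110: Sat (+1)  2111: Sun (+1)  2112: Tue (+2)
Wednesday years: 2062, 2073, 2079, 2084, 2090, 2102 — 6 in total.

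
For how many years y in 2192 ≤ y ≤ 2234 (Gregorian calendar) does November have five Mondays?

11

November has 30 days; it has five Mondays when Monday falls among the first (month-length − 28) days — i.e. when November 1 is one of Monday/Sunday.
November 1 by year: 2192:Thu 2193:Fri 2194:Sat 2195:Sun✓ 2196:Tue 2197:Wed 2198:Thu 2199:Fri 2200:Sat 2201:Sun✓ 2202:Mon✓ 2203:Tue 2204:Thu 2205:Fri 2206:Sat …(13 more)… 2220:Wed 2221:Thu 2222:Fri 2223:Sat 2224:Mon✓ 2225:Tue 2226:Wed 2227:Thu 2228:Sat 2229:Sun✓ 2230:Mon✓ 2231:Tue 2232:Thu 2233:Fri 2234:Sat
Years with five Mondays: 2195, 2201, 2202, 2207, 2212, 2213, 2218, 2219, 2224, 2229, 2230 → 11.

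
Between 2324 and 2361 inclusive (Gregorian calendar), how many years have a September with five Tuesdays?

September has 30 days; it has five Tuesdays when Tuesday falls among the first (month-length − 28) days — i.e. when September 1 is one of Tuesday/Monday.
September 1 by year: 2324:Mon✓ 2325:Tue✓ 2326:Wed 2327:Thu 2328:Sat 2329:Sun 2330:Mon✓ 2331:Tue✓ 2332:Thu 2333:Fri 2334:Sat 2335:Sun 2336:Tue✓ 2337:Wed 2338:Thu …(8 more)… 2347:Mon✓ 2348:Wed 2349:Thu 2350:Fri 2351:Sat 2352:Mon✓ 2353:Tue✓ 2354:Wed 2355:Thu 2356:Sat 2357:Sun 2358:Mon✓ 2359:Tue✓ 2360:Thu 2361:Fri
Years with five Tuesdays: 2324, 2325, 2330, 2331, 2336, 2341, 2342, 2347, 2352, 2353, 2358, 2359 → 12.

12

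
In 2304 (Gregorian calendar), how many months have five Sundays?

4

A month of length L has five Sundays iff its first Sunday is on day ≤ L−28 (so day 1–3 in a 31-day month, 1–2 in a 30-day month, day 1 in a leap February).
Checking each month of 2304: Jan starts Fri (31d) ✓; Feb starts Mon (29d); Mar starts Tue (31d); Apr starts Fri (30d); May starts Sun (31d) ✓; Jun starts Wed (30d); Jul starts Fri (31d) ✓; Aug starts Mon (31d); Sep starts Thu (30d); Oct starts Sat (31d) ✓; Nov starts Tue (30d); Dec starts Thu (31d).
Five-Sunday months: January, May, July, October → 4.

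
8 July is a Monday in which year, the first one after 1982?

From one year to the next, a fixed date's weekday advances by 1, or by 2 when a Feb 29 lies between the two dates.
1982: July 8 is Thursday.
1983: Friday (+1)
1984: Sunday (+2)
1985: Monday (+1)
8 July falls on a Monday in 1985.

1985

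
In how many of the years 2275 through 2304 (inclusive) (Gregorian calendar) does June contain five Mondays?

8

June has 30 days; it has five Mondays when Monday falls among the first (month-length − 28) days — i.e. when June 1 is one of Monday/Sunday.
June 1 by year: 2275:Tue 2276:Thu 2277:Fri 2278:Sat 2279:Sun✓ 2280:Tue 2281:Wed 2282:Thu 2283:Fri 2284:Sun✓ 2285:Mon✓ 2286:Tue 2287:Wed 2288:Fri 2289:Sat 2290:Sun✓ 2291:Mon✓ 2292:Wed 2293:Thu 2294:Fri 2295:Sat 2296:Mon✓ 2297:Tue 2298:Wed 2299:Thu 2300:Fri 2301:Sat 2302:Sun✓ 2303:Mon✓ 2304:Wed
Years with five Mondays: 2279, 2284, 2285, 2290, 2291, 2296, 2302, 2303 → 8.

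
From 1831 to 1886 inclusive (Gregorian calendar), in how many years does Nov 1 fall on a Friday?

8

Track Nov 1's weekday year by year (advancing +1, or +2 across a Feb 29):
  1831: Tue  1832: Thu (+2)  1833: Fri (+1) ✓  1834: Sat (+1)  1835: Sun (+1)
  1836: Tue (+2)  1837: Wed (+1)  1838: Thu (+1)  1839: Fri (+1) ✓  1840: Sun (+2)
  1841: Mon (+1)  1842: Tue (+1)  1843: Wed (+1)  1844: Fri (+2) ✓  … (28 more years) …
  1873: Sat (+1)  1874: Sun (+1)  1875: Mon (+1)  1876: Wed (+2)  1877: Thu (+1)
  1878: Fri (+1) ✓  1879: Sat (+1)  1880: Mon (+2)  1881: Tue (+1)  1882: Wed (+1)
  1883: Thu (+1)  1884: Sat (+2)  1885: Sun (+1)  1886: Mon (+1)
Friday years: 1833, 1839, 1844, 1850, 1861, 1867, 1872, 1878 — 8 in total.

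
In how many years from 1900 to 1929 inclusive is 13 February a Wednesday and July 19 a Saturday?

1

Check each year's weekday for 13 February and July 19:
  1900: Tue/Thu  1901: Wed/Fri  1902: Thu/Sat  1903: Fri/Sun  1904: Sat/Tue  1905: Mon/Wed  1906: Tue/Thu  1907: Wed/Fri  1908: Thu/Sun  1909: Sat/Mon  1910: Sun/Tue  1911: Mon/Wed  1912: Tue/Fri  1913: Thu/Sat  1914: Fri/Sun  1915: Sat/Mon  1916: Sun/Wed  1917: Tue/Thu  1918: Wed/Fri  1919: Thu/Sat  1920: Fri/Mon  1921: Sun/Tue  1922: Mon/Wed  1923: Tue/Thu  1924: Wed/Sat ✓  1925: Fri/Sun  1926: Sat/Mon  1927: Sun/Tue  1928: Mon/Thu  1929: Wed/Fri
Both conditions hold in: 1924 — 1.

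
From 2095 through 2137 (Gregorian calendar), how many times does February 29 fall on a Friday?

Leap years in 2095–2137: 10 of them.
Feb 29 weekday advances by 5 (mod 7) from one leap year to the next four years later (or differs when a century non-leap intervenes).
Leap-day weekdays: 2096:Wed 2104:Fri✓ 2108:Wed 2112:Mon 2116:Sat 2120:Thu 2124:Tue 2128:Sun 2132:Fri✓ 2136:Wed
Friday: 2104, 2132 → 2.

2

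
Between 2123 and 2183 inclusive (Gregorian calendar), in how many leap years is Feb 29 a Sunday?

2

Leap years in 2123–2183: 15 of them.
Feb 29 weekday advances by 5 (mod 7) from one leap year to the next four years later (or differs when a century non-leap intervenes).
Leap-day weekdays: 2124:Tue 2128:Sun✓ 2132:Fri 2136:Wed 2140:Mon 2144:Sat 2148:Thu 2152:Tue 2156:Sun✓ 2160:Fri 2164:Wed 2168:Mon 2172:Sat 2176:Thu 2180:Tue
Sunday: 2128, 2156 → 2.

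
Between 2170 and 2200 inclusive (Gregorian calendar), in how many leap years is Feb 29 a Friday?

Leap years in 2170–2200: 7 of them.
Feb 29 weekday advances by 5 (mod 7) from one leap year to the next four years later (or differs when a century non-leap intervenes).
Leap-day weekdays: 2172:Sat 2176:Thu 2180:Tue 2184:Sun 2188:Fri✓ 2192:Wed 2196:Mon
Friday: 2188 → 1.

1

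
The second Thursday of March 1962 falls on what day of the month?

8

March 1, 1962 is a Thursday, so the first Thursday is the 1st.
The second Thursday is 1 + 7 = 8.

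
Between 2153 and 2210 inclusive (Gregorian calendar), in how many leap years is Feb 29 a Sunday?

Leap years in 2153–2210: 13 of them.
Feb 29 weekday advances by 5 (mod 7) from one leap year to the next four years later (or differs when a century non-leap intervenes).
Leap-day weekdays: 2156:Sun✓ 2160:Fri 2164:Wed 2168:Mon 2172:Sat 2176:Thu 2180:Tue 2184:Sun✓ 2188:Fri 2192:Wed 2196:Mon 2204:Wed 2208:Mon
Sunday: 2156, 2184 → 2.

2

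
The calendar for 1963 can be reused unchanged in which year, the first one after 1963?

Two years share a calendar iff Jan 1 falls on the same weekday and both are leap or both are common. 1963: Jan 1 is Tuesday, common year.
1964: Jan 1 Wednesday, leap
1965: Jan 1 Friday, common
1966: Jan 1 Saturday, common
1967: Jan 1 Sunday, common
1968: Jan 1 Monday, leap
1969: Jan 1 Wednesday, common
1970: Jan 1 Thursday, common
1971: Jan 1 Friday, common
1972: Jan 1 Saturday, leap
1973: Jan 1 Monday, common
1974: Jan 1 Tuesday, common
1974 matches on both conditions.

1974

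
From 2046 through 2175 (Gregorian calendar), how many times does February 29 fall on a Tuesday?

4

Leap years in 2046–2175: 31 of them.
Feb 29 weekday advances by 5 (mod 7) from one leap year to the next four years later (or differs when a century non-leap intervenes).
Leap-day weekdays: 2048:Sat 2052:Thu 2056:Tue✓ 2060:Sun 2064:Fri 2068:Wed 2072:Mon 2076:Sat 2080:Thu 2084:Tue✓ 2088:Sun 2092:Fri 2096:Wed …(5 more)… 2124:Tue✓ 2128:Sun 2132:Fri 2136:Wed 2140:Mon 2144:Sat 2148:Thu 2152:Tue✓ 2156:Sun 2160:Fri 2164:Wed 2168:Mon 2172:Sat
Tuesday: 2056, 2084, 2124, 2152 → 4.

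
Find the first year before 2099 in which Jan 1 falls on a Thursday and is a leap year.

Jan 1 advances by 2 weekdays after a leap year and by 1 after a common year.
2099: Jan 1 is Thursday.
2098: Wednesday
2097: Tuesday
2096: Sunday (leap)
2095: Saturday
2094: Friday
2093: Thursday
2092: Tuesday (leap)
2091: Monday
2090: Sunday
2089: Saturday
2088: Thursday (leap)
2088 begins on a Thursday and is a leap year.

2088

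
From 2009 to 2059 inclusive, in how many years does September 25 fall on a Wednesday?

Track September 25's weekday year by year (advancing +1, or +2 across a Feb 29):
  2009: Fri  2010: Sat (+1)  2011: Sun (+1)  2012: Tue (+2)  2013: Wed (+1) ✓
  2014: Thu (+1)  2015: Fri (+1)  2016: Sun (+2)  2017: Mon (+1)  2018: Tue (+1)
  2019: Wed (+1) ✓  2020: Fri (+2)  2021: Sat (+1)  2022: Sun (+1)  … (23 more years) …
  2046: Tue (+1)  2047: Wed (+1) ✓  2048: Fri (+2)  2049: Sat (+1)  2050: Sun (+1)
  2051: Mon (+1)  2052: Wed (+2) ✓  2053: Thu (+1)  2054: Fri (+1)  2055: Sat (+1)
  2056: Mon (+2)  2057: Tue (+1)  2058: Wed (+1) ✓  2059: Thu (+1)
Wednesday years: 2013, 2019, 2024, 2030, 2041, 2047, 2052, 2058 — 8 in total.

8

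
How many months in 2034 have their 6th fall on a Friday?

2

Check the 6th of each month of 2034: Jan 6: Fri, Feb 6: Mon, Mar 6: Mon, Apr 6: Thu, May 6: Sat, Jun 6: Tue, Jul 6: Thu, Aug 6: Sun, Sep 6: Wed, Oct 6: Fri, Nov 6: Mon, Dec 6: Wed.
Friday occurs in January, October — 2 months.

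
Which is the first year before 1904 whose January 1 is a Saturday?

1898

Jan 1 advances by 2 weekdays after a leap year and by 1 after a common year.
1904: Jan 1 is Friday (leap).
1903: Thursday
1902: Wednesday
1901: Tuesday
1900: Monday
1899: Sunday
1898: Saturday
1898 begins on a Saturday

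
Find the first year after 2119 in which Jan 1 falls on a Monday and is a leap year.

2120

Jan 1 advances by 2 weekdays after a leap year and by 1 after a common year.
2119: Jan 1 is Sunday.
2120: Monday (leap)
2120 begins on a Monday and is a leap year.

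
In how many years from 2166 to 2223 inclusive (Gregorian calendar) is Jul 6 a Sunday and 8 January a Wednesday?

8

Check each year's weekday for Jul 6 and 8 January:
  2166: Sun/Wed ✓  2167: Mon/Thu  2168: Wed/Fri  2169: Thu/Sun  2170: Fri/Mon  2171: Sat/Tue  2172: Mon/Wed  2173: Tue/Fri  2174: Wed/Sat  2175: Thu/Sun  2176: Sat/Mon  2177: Sun/Wed ✓  2178: Mon/Thu  2179: Tue/Fri  …(30 more)…  2210: Fri/Mon  2211: Sat/Tue  2212: Mon/Wed  2213: Tue/Fri  2214: Wed/Sat  2215: Thu/Sun  2216: Sat/Mon  2217: Sun/Wed ✓  2218: Mon/Thu  2219: Tue/Fri  2220: Thu/Sat  2221: Fri/Mon  2222: Sat/Tue  2223: Sun/Wed ✓
Both conditions hold in: 2166, 2177, 2183, 2194, 2200, 2206, 2217, 2223 — 8.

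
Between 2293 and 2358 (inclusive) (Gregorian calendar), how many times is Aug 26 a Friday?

Track Aug 26's weekday year by year (advancing +1, or +2 across a Feb 29):
  2293: Sat  2294: Sun (+1)  2295: Mon (+1)  2296: Wed (+2)  2297: Thu (+1)
  2298: Fri (+1) ✓  2299: Sat (+1)  2300: Sun (+1)  2301: Mon (+1)  2302: Tue (+1)
  2303: Wed (+1)  2304: Fri (+2) ✓  2305: Sat (+1)  2306: Sun (+1)  … (38 more years) …
  2345: Sun (+1)  2346: Mon (+1)  2347: Tue (+1)  2348: Thu (+2)  2349: Fri (+1) ✓
  2350: Sat (+1)  2351: Sun (+1)  2352: Tue (+2)  2353: Wed (+1)  2354: Thu (+1)
  2355: Fri (+1) ✓  2356: Sun (+2)  2357: Mon (+1)  2358: Tue (+1)
Friday years: 2298, 2304, 2310, 2321, 2327, 2332, 2338, 2349, 2355 — 9 in total.

9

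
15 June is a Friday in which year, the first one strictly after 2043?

2046

From one year to the next, a fixed date's weekday advances by 1, or by 2 when a Feb 29 lies between the two dates.
2043: June 15 is Monday.
2044: Wednesday (+2)
2045: Thursday (+1)
2046: Friday (+1)
15 June falls on a Friday in 2046.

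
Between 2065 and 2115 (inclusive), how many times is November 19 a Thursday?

8

Track November 19's weekday year by year (advancing +1, or +2 across a Feb 29):
  2065: Thu ✓  2066: Fri (+1)  2067: Sat (+1)  2068: Mon (+2)  2069: Tue (+1)
  2070: Wed (+1)  2071: Thu (+1) ✓  2072: Sat (+2)  2073: Sun (+1)  2074: Mon (+1)
  2075: Tue (+1)  2076: Thu (+2) ✓  2077: Fri (+1)  2078: Sat (+1)  … (23 more years) …
  2102: Sun (+1)  2103: Mon (+1)  2104: Wed (+2)  2105: Thu (+1) ✓  2106: Fri (+1)
  2107: Sat (+1)  2108: Mon (+2)  2109: Tue (+1)  2110: Wed (+1)  2111: Thu (+1) ✓
  2112: Sat (+2)  2113: Sun (+1)  2114: Mon (+1)  2115: Tue (+1)
Thursday years: 2065, 2071, 2076, 2082, 2093, 2099, 2105, 2111 — 8 in total.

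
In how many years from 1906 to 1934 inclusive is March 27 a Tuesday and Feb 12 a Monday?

4

Check each year's weekday for March 27 and Feb 12:
  1906: Tue/Mon ✓  1907: Wed/Tue  1908: Fri/Wed  1909: Sat/Fri  1910: Sun/Sat  1911: Mon/Sun  1912: Wed/Mon  1913: Thu/Wed  1914: Fri/Thu  1915: Sat/Fri  1916: Mon/Sat  1917: Tue/Mon ✓  1918: Wed/Tue  1919: Thu/Wed  1920: Sat/Thu  1921: Sun/Sat  1922: Mon/Sun  1923: Tue/Mon ✓  1924: Thu/Tue  1925: Fri/Thu  1926: Sat/Fri  1927: Sun/Sat  1928: Tue/Sun  1929: Wed/Tue  1930: Thu/Wed  1931: Fri/Thu  1932: Sun/Fri  1933: Mon/Sun  1934: Tue/Mon ✓
Both conditions hold in: 1906, 1917, 1923, 1934 — 4.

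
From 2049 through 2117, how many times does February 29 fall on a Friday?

Leap years in 2049–2117: 16 of them.
Feb 29 weekday advances by 5 (mod 7) from one leap year to the next four years later (or differs when a century non-leap intervenes).
Leap-day weekdays: 2052:Thu 2056:Tue 2060:Sun 2064:Fri✓ 2068:Wed 2072:Mon 2076:Sat 2080:Thu 2084:Tue 2088:Sun 2092:Fri✓ 2096:Wed 2104:Fri✓ 2108:Wed 2112:Mon 2116:Sat
Friday: 2064, 2092, 2104 → 3.

3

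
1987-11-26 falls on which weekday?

Thursday

January 1, 1987 is a Thursday.
November 26 is day 330 of the year, i.e. 329 days after Jan 1.
329 mod 7 = 0, so advance 0 weekdays from Thursday: Thursday.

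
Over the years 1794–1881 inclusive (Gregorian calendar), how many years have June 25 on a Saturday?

13

Track June 25's weekday year by year (advancing +1, or +2 across a Feb 29):
  1794: Wed  1795: Thu (+1)  1796: Sat (+2) ✓  1797: Sun (+1)  1798: Mon (+1)
  1799: Tue (+1)  1800: Wed (+1)  1801: Thu (+1)  1802: Fri (+1)  1803: Sat (+1) ✓
  1804: Mon (+2)  1805: Tue (+1)  1806: Wed (+1)  1807: Thu (+1)  … (60 more years) …
  1868: Thu (+2)  1869: Fri (+1)  1870: Sat (+1) ✓  1871: Sun (+1)  1872: Tue (+2)
  1873: Wed (+1)  1874: Thu (+1)  1875: Fri (+1)  1876: Sun (+2)  1877: Mon (+1)
  1878: Tue (+1)  1879: Wed (+1)  1880: Fri (+2)  1881: Sat (+1) ✓
Saturday years: 1796, 1803, 1808, 1814, 1825, 1831, 1836, 1842, 1853, 1859, 1864, 1870, 1881 — 13 in total.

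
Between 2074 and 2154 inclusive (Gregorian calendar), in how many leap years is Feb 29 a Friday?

Leap years in 2074–2154: 19 of them.
Feb 29 weekday advances by 5 (mod 7) from one leap year to the next four years later (or differs when a century non-leap intervenes).
Leap-day weekdays: 2076:Sat 2080:Thu 2084:Tue 2088:Sun 2092:Fri✓ 2096:Wed 2104:Fri✓ 2108:Wed 2112:Mon 2116:Sat 2120:Thu 2124:Tue 2128:Sun 2132:Fri✓ 2136:Wed 2140:Mon 2144:Sat 2148:Thu 2152:Tue
Friday: 2092, 2104, 2132 → 3.

3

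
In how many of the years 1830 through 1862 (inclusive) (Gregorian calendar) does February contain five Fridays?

1

February has 28 days (29 in leap years); it has five Fridays when Friday falls among the first (month-length − 28) days — i.e. when February 1 is Friday in a leap year (never in a common year).
February 1 by year: 1830:Mon 1831:Tue 1832:Wed 1833:Fri 1834:Sat 1835:Sun 1836:Mon 1837:Wed 1838:Thu 1839:Fri 1840:Sat 1841:Mon 1842:Tue 1843:Wed 1844:Thu …(3 more)… 1848:Tue 1849:Thu 1850:Fri 1851:Sat 1852:Sun 1853:Tue 1854:Wed 1855:Thu 1856:Fri✓ 1857:Sun 1858:Mon 1859:Tue 1860:Wed 1861:Fri 1862:Sat
Years with five Fridays: 1856 → 1.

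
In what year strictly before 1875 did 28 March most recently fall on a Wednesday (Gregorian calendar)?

From one year to the next, a fixed date's weekday advances by 1, or by 2 when a Feb 29 lies between the two dates.
1875: March 28 is Sunday.
1874: Saturday (−1)
1873: Friday (−1)
1872: Thursday (−1)
1871: Tuesday (−2)
1870: Monday (−1)
1869: Sunday (−1)
1868: Saturday (−1)
1867: Thursday (−2)
1866: Wednesday (−1)
28 March falls on a Wednesday in 1866.

1866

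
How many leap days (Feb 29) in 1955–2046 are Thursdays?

Leap years in 1955–2046: 23 of them.
Feb 29 weekday advances by 5 (mod 7) from one leap year to the next four years later (or differs when a century non-leap intervenes).
Leap-day weekdays: 1956:Wed 1960:Mon 1964:Sat 1968:Thu✓ 1972:Tue 1976:Sun 1980:Fri 1984:Wed 1988:Mon 1992:Sat 1996:Thu✓ 2000:Tue 2004:Sun 2008:Fri 2012:Wed 2016:Mon 2020:Sat 2024:Thu✓ 2028:Tue 2032:Sun 2036:Fri 2040:Wed 2044:Mon
Thursday: 1968, 1996, 2024 → 3.

3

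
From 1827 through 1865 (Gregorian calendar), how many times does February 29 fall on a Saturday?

1

Leap years in 1827–1865: 10 of them.
Feb 29 weekday advances by 5 (mod 7) from one leap year to the next four years later (or differs when a century non-leap intervenes).
Leap-day weekdays: 1828:Fri 1832:Wed 1836:Mon 1840:Sat✓ 1844:Thu 1848:Tue 1852:Sun 1856:Fri 1860:Wed 1864:Mon
Saturday: 1840 → 1.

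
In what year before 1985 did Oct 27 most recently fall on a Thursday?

1983

From one year to the next, a fixed date's weekday advances by 1, or by 2 when a Feb 29 lies between the two dates.
1985: October 27 is Sunday.
1984: Saturday (−1)
1983: Thursday (−2)
Oct 27 falls on a Thursday in 1983.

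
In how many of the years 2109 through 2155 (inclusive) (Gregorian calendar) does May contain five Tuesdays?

19

May has 31 days; it has five Tuesdays when Tuesday falls among the first (month-length − 28) days — i.e. when May 1 is one of Tuesday/Monday/Sunday.
May 1 by year: 2109:Wed 2110:Thu 2111:Fri 2112:Sun✓ 2113:Mon✓ 2114:Tue✓ 2115:Wed 2116:Fri 2117:Sat 2118:Sun✓ 2119:Mon✓ 2120:Wed 2121:Thu 2122:Fri 2123:Sat …(17 more)… 2141:Mon✓ 2142:Tue✓ 2143:Wed 2144:Fri 2145:Sat 2146:Sun✓ 2147:Mon✓ 2148:Wed 2149:Thu 2150:Fri 2151:Sat 2152:Mon✓ 2153:Tue✓ 2154:Wed 2155:Thu
Years with five Tuesdays: 2112, 2113, 2114, 2118, 2119, 2124, 2125, 2129, 2130, 2131, 2135, 2136, 2140, 2141, 2142, 2146, 2147, 2152, 2153 → 19.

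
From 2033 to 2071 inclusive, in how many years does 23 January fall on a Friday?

Track 23 January's weekday year by year (advancing +1, or +2 across a Feb 29):
  2033: Sun  2034: Mon (+1)  2035: Tue (+1)  2036: Wed (+1)  2037: Fri (+2) ✓
  2038: Sat (+1)  2039: Sun (+1)  2040: Mon (+1)  2041: Wed (+2)  2042: Thu (+1)
  2043: Fri (+1) ✓  2044: Sat (+1)  2045: Mon (+2)  2046: Tue (+1)  … (11 more years) …
  2058: Wed (+1)  2059: Thu (+1)  2060: Fri (+1) ✓  2061: Sun (+2)  2062: Mon (+1)
  2063: Tue (+1)  2064: Wed (+1)  2065: Fri (+2) ✓  2066: Sat (+1)  2067: Sun (+1)
  2068: Mon (+1)  2069: Wed (+2)  2070: Thu (+1)  2071: Fri (+1) ✓
Friday years: 2037, 2043, 2054, 2060, 2065, 2071 — 6 in total.

6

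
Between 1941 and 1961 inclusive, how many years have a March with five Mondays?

March has 31 days; it has five Mondays when Monday falls among the first (month-length − 28) days — i.e. when March 1 is one of Monday/Sunday/Saturday.
March 1 by year: 1941:Sat✓ 1942:Sun✓ 1943:Mon✓ 1944:Wed 1945:Thu 1946:Fri 1947:Sat✓ 1948:Mon✓ 1949:Tue 1950:Wed 1951:Thu 1952:Sat✓ 1953:Sun✓ 1954:Mon✓ 1955:Tue 1956:Thu 1957:Fri 1958:Sat✓ 1959:Sun✓ 1960:Tue 1961:Wed
Years with five Mondays: 1941, 1942, 1943, 1947, 1948, 1952, 1953, 1954, 1958, 1959 → 10.

10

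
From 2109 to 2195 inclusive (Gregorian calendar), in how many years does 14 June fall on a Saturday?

Track 14 June's weekday year by year (advancing +1, or +2 across a Feb 29):
  2109: Fri  2110: Sat (+1) ✓  2111: Sun (+1)  2112: Tue (+2)  2113: Wed (+1)
  2114: Thu (+1)  2115: Fri (+1)  2116: Sun (+2)  2117: Mon (+1)  2118: Tue (+1)
  2119: Wed (+1)  2120: Fri (+2)  2121: Sat (+1) ✓  2122: Sun (+1)  … (59 more years) …
  2182: Fri (+1)  2183: Sat (+1) ✓  2184: Mon (+2)  2185: Tue (+1)  2186: Wed (+1)
  2187: Thu (+1)  2188: Sat (+2) ✓  2189: Sun (+1)  2190: Mon (+1)  2191: Tue (+1)
  2192: Thu (+2)  2193: Fri (+1)  2194: Sat (+1) ✓  2195: Sun (+1)
Saturday years: 2110, 2121, 2127, 2132, 2138, 2149, 2155, 2160, 2166, 2177, 2183, 2188, 2194 — 13 in total.

13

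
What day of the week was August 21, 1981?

Friday

January 1, 1981 is a Thursday.
August 21 is day 233 of the year, i.e. 232 days after Jan 1.
232 mod 7 = 1, so advance 1 weekday from Thursday: Friday.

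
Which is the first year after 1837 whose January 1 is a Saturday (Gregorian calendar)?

1842

Jan 1 advances by 2 weekdays after a leap year and by 1 after a common year.
1837: Jan 1 is Sunday.
1838: Monday
1839: Tuesday
1840: Wednesday (leap)
1841: Friday
1842: Saturday
1842 begins on a Saturday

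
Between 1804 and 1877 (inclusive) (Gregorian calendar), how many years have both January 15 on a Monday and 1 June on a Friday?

8

Check each year's weekday for January 15 and 1 June:
  1804: Sun/Fri  1805: Tue/Sat  1806: Wed/Sun  1807: Thu/Mon  1808: Fri/Wed  1809: Sun/Thu  1810: Mon/Fri ✓  1811: Tue/Sat  1812: Wed/Mon  1813: Fri/Tue  1814: Sat/Wed  1815: Sun/Thu  1816: Mon/Sat  1817: Wed/Sun  …(46 more)…  1864: Fri/Wed  1865: Sun/Thu  1866: Mon/Fri ✓  1867: Tue/Sat  1868: Wed/Mon  1869: Fri/Tue  1870: Sat/Wed  1871: Sun/Thu  1872: Mon/Sat  1873: Wed/Sun  1874: Thu/Mon  1875: Fri/Tue  1876: Sat/Thu  1877: Mon/Fri ✓
Both conditions hold in: 1810, 1821, 1827, 1838, 1849, 1855, 1866, 1877 — 8.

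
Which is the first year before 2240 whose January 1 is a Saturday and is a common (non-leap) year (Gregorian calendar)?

2231

Jan 1 advances by 2 weekdays after a leap year and by 1 after a common year.
2240: Jan 1 is Wednesday (leap).
2239: Tuesday
2238: Monday
2237: Sunday
2236: Friday (leap)
2235: Thursday
2234: Wednesday
2233: Tuesday
2232: Sunday (leap)
2231: Saturday
2231 begins on a Saturday and is a common year.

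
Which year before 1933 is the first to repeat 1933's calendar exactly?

Two years share a calendar iff Jan 1 falls on the same weekday and both are leap or both are common. 1933: Jan 1 is Sunday, common year.
1932: Jan 1 Friday, leap
1931: Jan 1 Thursday, common
1930: Jan 1 Wednesday, common
1929: Jan 1 Tuesday, common
1928: Jan 1 Sunday, leap
1927: Jan 1 Saturday, common
1926: Jan 1 Friday, common
1925: Jan 1 Thursday, common
1924: Jan 1 Tuesday, leap
1923: Jan 1 Monday, common
1922: Jan 1 Sunday, common
1922 matches on both conditions.

1922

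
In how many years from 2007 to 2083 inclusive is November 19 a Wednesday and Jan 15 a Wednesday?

8

Check each year's weekday for November 19 and Jan 15:
  2007: Mon/Mon  2008: Wed/Tue  2009: Thu/Thu  2010: Fri/Fri  2011: Sat/Sat  2012: Mon/Sun  2013: Tue/Tue  2014: Wed/Wed ✓  2015: Thu/Thu  2016: Sat/Fri  2017: Sun/Sun  2018: Mon/Mon  2019: Tue/Tue  2020: Thu/Wed  …(49 more)…  2070: Wed/Wed ✓  2071: Thu/Thu  2072: Sat/Fri  2073: Sun/Sun  2074: Mon/Mon  2075: Tue/Tue  2076: Thu/Wed  2077: Fri/Fri  2078: Sat/Sat  2079: Sun/Sun  2080: Tue/Mon  2081: Wed/Wed ✓  2082: Thu/Thu  2083: Fri/Fri
Both conditions hold in: 2014, 2025, 2031, 2042, 2053, 2059, 2070, 2081 — 8.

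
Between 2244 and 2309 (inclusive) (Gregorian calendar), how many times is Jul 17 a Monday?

9

Track Jul 17's weekday year by year (advancing +1, or +2 across a Feb 29):
  2244: Wed  2245: Thu (+1)  2246: Fri (+1)  2247: Sat (+1)  2248: Mon (+2) ✓
  2249: Tue (+1)  2250: Wed (+1)  2251: Thu (+1)  2252: Sat (+2)  2253: Sun (+1)
  2254: Mon (+1) ✓  2255: Tue (+1)  2256: Thu (+2)  2257: Fri (+1)  … (38 more years) …
  2296: Fri (+2)  2297: Sat (+1)  2298: Sun (+1)  2299: Mon (+1) ✓  2300: Tue (+1)
  2301: Wed (+1)  2302: Thu (+1)  2303: Fri (+1)  2304: Sun (+2)  2305: Mon (+1) ✓
  2306: Tue (+1)  2307: Wed (+1)  2308: Fri (+2)  2309: Sat (+1)
Monday years: 2248, 2254, 2265, 2271, 2276, 2282, 2293, 2299, 2305 — 9 in total.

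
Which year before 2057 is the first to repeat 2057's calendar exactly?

Two years share a calendar iff Jan 1 falls on the same weekday and both are leap or both are common. 2057: Jan 1 is Monday, common year.
2056: Jan 1 Saturday, leap
2055: Jan 1 Friday, common
2054: Jan 1 Thursday, common
2053: Jan 1 Wednesday, common
2052: Jan 1 Monday, leap
2051: Jan 1 Sunday, common
2050: Jan 1 Saturday, common
2049: Jan 1 Friday, common
2048: Jan 1 Wednesday, leap
2047: Jan 1 Tuesday, common
2046: Jan 1 Monday, common
2046 matches on both conditions.

2046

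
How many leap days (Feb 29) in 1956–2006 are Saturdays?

Leap years in 1956–2006: 13 of them.
Feb 29 weekday advances by 5 (mod 7) from one leap year to the next four years later (or differs when a century non-leap intervenes).
Leap-day weekdays: 1956:Wed 1960:Mon 1964:Sat✓ 1968:Thu 1972:Tue 1976:Sun 1980:Fri 1984:Wed 1988:Mon 1992:Sat✓ 1996:Thu 2000:Tue 2004:Sun
Saturday: 1964, 1992 → 2.

2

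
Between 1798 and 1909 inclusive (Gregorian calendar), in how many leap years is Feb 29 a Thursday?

3

Leap years in 1798–1909: 26 of them.
Feb 29 weekday advances by 5 (mod 7) from one leap year to the next four years later (or differs when a century non-leap intervenes).
Leap-day weekdays: 1804:Wed 1808:Mon 1812:Sat 1816:Thu✓ 1820:Tue 1824:Sun 1828:Fri 1832:Wed 1836:Mon 1840:Sat 1844:Thu✓ 1848:Tue 1852:Sun 1856:Fri 1860:Wed 1864:Mon 1868:Sat 1872:Thu✓ 1876:Tue 1880:Sun 1884:Fri 1888:Wed 1892:Mon 1896:Sat 1904:Mon 1908:Sat
Thursday: 1816, 1844, 1872 → 3.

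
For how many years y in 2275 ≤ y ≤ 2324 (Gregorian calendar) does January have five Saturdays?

January has 31 days; it has five Saturdays when Saturday falls among the first (month-length − 28) days — i.e. when January 1 is one of Saturday/Friday/Thursday.
January 1 by year: 2275:Fri✓ 2276:Sat✓ 2277:Mon 2278:Tue 2279:Wed 2280:Thu✓ 2281:Sat✓ 2282:Sun 2283:Mon 2284:Tue 2285:Thu✓ 2286:Fri✓ 2287:Sat✓ 2288:Sun 2289:Tue …(20 more)… 2310:Sat✓ 2311:Sun 2312:Mon 2313:Wed 2314:Thu✓ 2315:Fri✓ 2316:Sat✓ 2317:Mon 2318:Tue 2319:Wed 2320:Thu✓ 2321:Sat✓ 2322:Sun 2323:Mon 2324:Tue
Years with five Saturdays: 2275, 2276, 2280, 2281, 2285, 2286, 2287, 2291, 2292, 2297, 2298, 2303, 2304, 2309, 2310, 2314, 2315, 2316, 2320, 2321 → 20.

20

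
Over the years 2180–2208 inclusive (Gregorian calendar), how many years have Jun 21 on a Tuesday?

5

Track Jun 21's weekday year by year (advancing +1, or +2 across a Feb 29):
  2180: Wed  2181: Thu (+1)  2182: Fri (+1)  2183: Sat (+1)  2184: Mon (+2)
  2185: Tue (+1) ✓  2186: Wed (+1)  2187: Thu (+1)  2188: Sat (+2)  2189: Sun (+1)
  2190: Mon (+1)  2191: Tue (+1) ✓  2192: Thu (+2)  2193: Fri (+1)  2194: Sat (+1)
  2195: Sun (+1)  2196: Tue (+2) ✓  2197: Wed (+1)  2198: Thu (+1)  2199: Fri (+1)
  2200: Sat (+1)  2201: Sun (+1)  2202: Mon (+1)  2203: Tue (+1) ✓  2204: Thu (+2)
  2205: Fri (+1)  2206: Sat (+1)  2207: Sun (+1)  2208: Tue (+2) ✓
Tuesday years: 2185, 2191, 2196, 2203, 2208 — 5 in total.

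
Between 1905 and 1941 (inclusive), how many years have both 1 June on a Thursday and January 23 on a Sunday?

Check each year's weekday for 1 June and January 23:
  1905: Thu/Mon  1906: Fri/Tue  1907: Sat/Wed  1908: Mon/Thu  1909: Tue/Sat  1910: Wed/Sun  1911: Thu/Mon  1912: Sat/Tue  1913: Sun/Thu  1914: Mon/Fri  1915: Tue/Sat  1916: Thu/Sun ✓  1917: Fri/Tue  1918: Sat/Wed  …(9 more)…  1928: Fri/Mon  1929: Sat/Wed  1930: Sun/Thu  1931: Mon/Fri  1932: Wed/Sat  1933: Thu/Mon  1934: Fri/Tue  1935: Sat/Wed  1936: Mon/Thu  1937: Tue/Sat  1938: Wed/Sun  1939: Thu/Mon  1940: Sat/Tue  1941: Sun/Thu
Both conditions hold in: 1916 — 1.

1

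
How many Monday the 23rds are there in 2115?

2

Check the 23rd of each month of 2115: Jan 23: Wed, Feb 23: Sat, Mar 23: Sat, Apr 23: Tue, May 23: Thu, Jun 23: Sun, Jul 23: Tue, Aug 23: Fri, Sep 23: Mon, Oct 23: Wed, Nov 23: Sat, Dec 23: Mon.
Monday occurs in September, December — 2 months.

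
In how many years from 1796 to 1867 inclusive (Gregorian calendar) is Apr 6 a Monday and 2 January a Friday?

Check each year's weekday for Apr 6 and 2 January:
  1796: Wed/Sat  1797: Thu/Mon  1798: Fri/Tue  1799: Sat/Wed  1800: Sun/Thu  1801: Mon/Fri ✓  1802: Tue/Sat  1803: Wed/Sun  1804: Fri/Mon  1805: Sat/Wed  1806: Sun/Thu  1807: Mon/Fri ✓  1808: Wed/Sat  1809: Thu/Mon  …(44 more)…  1854: Thu/Mon  1855: Fri/Tue  1856: Sun/Wed  1857: Mon/Fri ✓  1858: Tue/Sat  1859: Wed/Sun  1860: Fri/Mon  1861: Sat/Wed  1862: Sun/Thu  1863: Mon/Fri ✓  1864: Wed/Sat  1865: Thu/Mon  1866: Fri/Tue  1867: Sat/Wed
Both conditions hold in: 1801, 1807, 1818, 1829, 1835, 1846, 1857, 1863 — 8.

8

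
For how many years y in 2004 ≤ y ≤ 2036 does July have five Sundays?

July has 31 days; it has five Sundays when Sunday falls among the first (month-length − 28) days — i.e. when July 1 is one of Sunday/Saturday/Friday.
July 1 by year: 2004:Thu 2005:Fri✓ 2006:Sat✓ 2007:Sun✓ 2008:Tue 2009:Wed 2010:Thu 2011:Fri✓ 2012:Sun✓ 2013:Mon 2014:Tue 2015:Wed 2016:Fri✓ 2017:Sat✓ 2018:Sun✓ …(3 more)… 2022:Fri✓ 2023:Sat✓ 2024:Mon 2025:Tue 2026:Wed 2027:Thu 2028:Sat✓ 2029:Sun✓ 2030:Mon 2031:Tue 2032:Thu 2033:Fri✓ 2034:Sat✓ 2035:Sun✓ 2036:Tue
Years with five Sundays: 2005, 2006, 2007, 2011, 2012, 2016, 2017, 2018, 2022, 2023, 2028, 2029, 2033, 2034, 2035 → 15.

15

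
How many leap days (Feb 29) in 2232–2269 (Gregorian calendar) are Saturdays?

2

Leap years in 2232–2269: 10 of them.
Feb 29 weekday advances by 5 (mod 7) from one leap year to the next four years later (or differs when a century non-leap intervenes).
Leap-day weekdays: 2232:Wed 2236:Mon 2240:Sat✓ 2244:Thu 2248:Tue 2252:Sun 2256:Fri 2260:Wed 2264:Mon 2268:Sat✓
Saturday: 2240, 2268 → 2.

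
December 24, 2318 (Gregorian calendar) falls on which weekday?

Tuesday

January 1, 2318 is a Tuesday.
December 24 is day 358 of the year, i.e. 357 days after Jan 1.
357 mod 7 = 0, so advance 0 weekdays from Tuesday: Tuesday.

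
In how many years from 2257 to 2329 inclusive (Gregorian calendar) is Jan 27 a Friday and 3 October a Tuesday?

Check each year's weekday for Jan 27 and 3 October:
  2257: Tue/Sat  2258: Wed/Sun  2259: Thu/Mon  2260: Fri/Wed  2261: Sun/Thu  2262: Mon/Fri  2263: Tue/Sat  2264: Wed/Mon  2265: Fri/Tue ✓  2266: Sat/Wed  2267: Sun/Thu  2268: Mon/Sat  2269: Wed/Sun  2270: Thu/Mon  …(45 more)…  2316: Thu/Tue  2317: Sat/Wed  2318: Sun/Thu  2319: Mon/Fri  2320: Tue/Sun  2321: Thu/Mon  2322: Fri/Tue ✓  2323: Sat/Wed  2324: Sun/Fri  2325: Tue/Sat  2326: Wed/Sun  2327: Thu/Mon  2328: Fri/Wed  2329: Sun/Thu
Both conditions hold in: 2265, 2271, 2282, 2293, 2299, 2305, 2311, 2322 — 8.

8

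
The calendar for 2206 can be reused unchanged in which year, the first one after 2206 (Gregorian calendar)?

Two years share a calendar iff Jan 1 falls on the same weekday and both are leap or both are common. 2206: Jan 1 is Wednesday, common year.
2207: Jan 1 Thursday, common
2208: Jan 1 Friday, leap
2209: Jan 1 Sunday, common
2210: Jan 1 Monday, common
2211: Jan 1 Tuesday, common
2212: Jan 1 Wednesday, leap
2213: Jan 1 Friday, common
2214: Jan 1 Saturday, common
2215: Jan 1 Sunday, common
2216: Jan 1 Monday, leap
2217: Jan 1 Wednesday, common
2217 matches on both conditions.

2217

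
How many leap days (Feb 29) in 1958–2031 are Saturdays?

3

Leap years in 1958–2031: 18 of them.
Feb 29 weekday advances by 5 (mod 7) from one leap year to the next four years later (or differs when a century non-leap intervenes).
Leap-day weekdays: 1960:Mon 1964:Sat✓ 1968:Thu 1972:Tue 1976:Sun 1980:Fri 1984:Wed 1988:Mon 1992:Sat✓ 1996:Thu 2000:Tue 2004:Sun 2008:Fri 2012:Wed 2016:Mon 2020:Sat✓ 2024:Thu 2028:Tue
Saturday: 1964, 1992, 2020 → 3.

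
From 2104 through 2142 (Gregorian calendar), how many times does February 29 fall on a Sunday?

Leap years in 2104–2142: 10 of them.
Feb 29 weekday advances by 5 (mod 7) from one leap year to the next four years later (or differs when a century non-leap intervenes).
Leap-day weekdays: 2104:Fri 2108:Wed 2112:Mon 2116:Sat 2120:Thu 2124:Tue 2128:Sun✓ 2132:Fri 2136:Wed 2140:Mon
Sunday: 2128 → 1.

1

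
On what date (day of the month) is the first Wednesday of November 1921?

2

November 1, 1921 is a Tuesday, so the first Wednesday is the 2nd.
The first Wednesday is 2 + 0 = 2.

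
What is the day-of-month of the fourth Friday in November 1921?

November 1, 1921 is a Tuesday, so the first Friday is the 4th.
The fourth Friday is 4 + 21 = 25.

25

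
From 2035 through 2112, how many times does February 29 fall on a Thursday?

2

Leap years in 2035–2112: 19 of them.
Feb 29 weekday advances by 5 (mod 7) from one leap year to the next four years later (or differs when a century non-leap intervenes).
Leap-day weekdays: 2036:Fri 2040:Wed 2044:Mon 2048:Sat 2052:Thu✓ 2056:Tue 2060:Sun 2064:Fri 2068:Wed 2072:Mon 2076:Sat 2080:Thu✓ 2084:Tue 2088:Sun 2092:Fri 2096:Wed 2104:Fri 2108:Wed 2112:Mon
Thursday: 2052, 2080 → 2.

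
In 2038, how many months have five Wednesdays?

A month of length L has five Wednesdays iff its first Wednesday is on day ≤ L−28 (so day 1–3 in a 31-day month, 1–2 in a 30-day month, day 1 in a leap February).
Checking each month of 2038: Jan starts Fri (31d); Feb starts Mon (28d); Mar starts Mon (31d) ✓; Apr starts Thu (30d); May starts Sat (31d); Jun starts Tue (30d) ✓; Jul starts Thu (31d); Aug starts Sun (31d); Sep starts Wed (30d) ✓; Oct starts Fri (31d); Nov starts Mon (30d); Dec starts Wed (31d) ✓.
Five-Wednesday months: March, June, September, December → 4.

4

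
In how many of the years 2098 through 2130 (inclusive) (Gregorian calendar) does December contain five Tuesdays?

14

December has 31 days; it has five Tuesdays when Tuesday falls among the first (month-length − 28) days — i.e. when December 1 is one of Tuesday/Monday/Sunday.
December 1 by year: 2098:Mon✓ 2099:Tue✓ 2100:Wed 2101:Thu 2102:Fri 2103:Sat 2104:Mon✓ 2105:Tue✓ 2106:Wed 2107:Thu 2108:Sat 2109:Sun✓ 2110:Mon✓ 2111:Tue✓ 2112:Thu …(3 more)… 2116:Tue✓ 2117:Wed 2118:Thu 2119:Fri 2120:Sun✓ 2121:Mon✓ 2122:Tue✓ 2123:Wed 2124:Fri 2125:Sat 2126:Sun✓ 2127:Mon✓ 2128:Wed 2129:Thu 2130:Fri
Years with five Tuesdays: 2098, 2099, 2104, 2105, 2109, 2110, 2111, 2115, 2116, 2120, 2121, 2122, 2126, 2127 → 14.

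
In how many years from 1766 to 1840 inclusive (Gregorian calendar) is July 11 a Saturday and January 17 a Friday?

Check each year's weekday for July 11 and January 17:
  1766: Fri/Fri  1767: Sat/Sat  1768: Mon/Sun  1769: Tue/Tue  1770: Wed/Wed  1771: Thu/Thu  1772: Sat/Fri ✓  1773: Sun/Sun  1774: Mon/Mon  1775: Tue/Tue  1776: Thu/Wed  1777: Fri/Fri  1778: Sat/Sat  1779: Sun/Sun  …(47 more)…  1827: Wed/Wed  1828: Fri/Thu  1829: Sat/Sat  1830: Sun/Sun  1831: Mon/Mon  1832: Wed/Tue  1833: Thu/Thu  1834: Fri/Fri  1835: Sat/Sat  1836: Mon/Sun  1837: Tue/Tue  1838: Wed/Wed  1839: Thu/Thu  1840: Sat/Fri ✓
Both conditions hold in: 1772, 1812, 1840 — 3.

3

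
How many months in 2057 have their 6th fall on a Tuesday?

3

Check the 6th of each month of 2057: Jan 6: Sat, Feb 6: Tue, Mar 6: Tue, Apr 6: Fri, May 6: Sun, Jun 6: Wed, Jul 6: Fri, Aug 6: Mon, Sep 6: Thu, Oct 6: Sat, Nov 6: Tue, Dec 6: Thu.
Tuesday occurs in February, March, November — 3 months.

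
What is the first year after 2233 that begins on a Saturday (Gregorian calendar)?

2242

Jan 1 advances by 2 weekdays after a leap year and by 1 after a common year.
2233: Jan 1 is Tuesday.
2234: Wednesday
2235: Thursday
2236: Friday (leap)
2237: Sunday
2238: Monday
2239: Tuesday
2240: Wednesday (leap)
2241: Friday
2242: Saturday
2242 begins on a Saturday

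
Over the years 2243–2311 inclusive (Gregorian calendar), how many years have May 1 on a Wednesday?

10

Track May 1's weekday year by year (advancing +1, or +2 across a Feb 29):
  2243: Mon  2244: Wed (+2) ✓  2245: Thu (+1)  2246: Fri (+1)  2247: Sat (+1)
  2248: Mon (+2)  2249: Tue (+1)  2250: Wed (+1) ✓  2251: Thu (+1)  2252: Sat (+2)
  2253: Sun (+1)  2254: Mon (+1)  2255: Tue (+1)  2256: Thu (+2)  … (41 more years) …
  2298: Sun (+1)  2299: Mon (+1)  2300: Tue (+1)  2301: Wed (+1) ✓  2302: Thu (+1)
  2303: Fri (+1)  2304: Sun (+2)  2305: Mon (+1)  2306: Tue (+1)  2307: Wed (+1) ✓
  2308: Fri (+2)  2309: Sat (+1)  2310: Sun (+1)  2311: Mon (+1)
Wednesday years: 2244, 2250, 2261, 2267, 2272, 2278, 2289, 2295, 2301, 2307 — 10 in total.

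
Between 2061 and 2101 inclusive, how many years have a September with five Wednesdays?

September has 30 days; it has five Wednesdays when Wednesday falls among the first (month-length − 28) days — i.e. when September 1 is one of Wednesday/Tuesday.
September 1 by year: 2061:Thu 2062:Fri 2063:Sat 2064:Mon 2065:Tue✓ 2066:Wed✓ 2067:Thu 2068:Sat 2069:Sun 2070:Mon 2071:Tue✓ 2072:Thu 2073:Fri 2074:Sat 2075:Sun …(11 more)… 2087:Mon 2088:Wed✓ 2089:Thu 2090:Fri 2091:Sat 2092:Mon 2093:Tue✓ 2094:Wed✓ 2095:Thu 2096:Sat 2097:Sun 2098:Mon 2099:Tue✓ 2100:Wed✓ 2101:Thu
Years with five Wednesdays: 2065, 2066, 2071, 2076, 2077, 2082, 2083, 2088, 2093, 2094, 2099, 2100 → 12.

12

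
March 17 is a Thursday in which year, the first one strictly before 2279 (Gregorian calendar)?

2270

From one year to the next, a fixed date's weekday advances by 1, or by 2 when a Feb 29 lies between the two dates.
2279: March 17 is Monday.
2278: Sunday (−1)
2277: Saturday (−1)
2276: Friday (−1)
2275: Wednesday (−2)
2274: Tuesday (−1)
2273: Monday (−1)
2272: Sunday (−1)
2271: Friday (−2)
2270: Thursday (−1)
March 17 falls on a Thursday in 2270.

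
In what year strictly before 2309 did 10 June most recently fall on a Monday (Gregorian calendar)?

2307

From one year to the next, a fixed date's weekday advances by 1, or by 2 when a Feb 29 lies between the two dates.
2309: June 10 is Thursday.
2308: Wednesday (−1)
2307: Monday (−2)
10 June falls on a Monday in 2307.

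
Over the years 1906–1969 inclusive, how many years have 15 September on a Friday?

9

Track 15 September's weekday year by year (advancing +1, or +2 across a Feb 29):
  1906: Sat  1907: Sun (+1)  1908: Tue (+2)  1909: Wed (+1)  1910: Thu (+1)
  1911: Fri (+1) ✓  1912: Sun (+2)  1913: Mon (+1)  1914: Tue (+1)  1915: Wed (+1)
  1916: Fri (+2) ✓  1917: Sat (+1)  1918: Sun (+1)  1919: Mon (+1)  … (36 more years) …
  1956: Sat (+2)  1957: Sun (+1)  1958: Mon (+1)  1959: Tue (+1)  1960: Thu (+2)
  1961: Fri (+1) ✓  1962: Sat (+1)  1963: Sun (+1)  1964: Tue (+2)  1965: Wed (+1)
  1966: Thu (+1)  1967: Fri (+1) ✓  1968: Sun (+2)  1969: Mon (+1)
Friday years: 1911, 1916, 1922, 1933, 1939, 1944, 1950, 1961, 1967 — 9 in total.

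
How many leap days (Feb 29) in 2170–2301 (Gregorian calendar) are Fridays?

4

Leap years in 2170–2301: 31 of them.
Feb 29 weekday advances by 5 (mod 7) from one leap year to the next four years later (or differs when a century non-leap intervenes).
Leap-day weekdays: 2172:Sat 2176:Thu 2180:Tue 2184:Sun 2188:Fri✓ 2192:Wed 2196:Mon 2204:Wed 2208:Mon 2212:Sat 2216:Thu 2220:Tue 2224:Sun …(5 more)… 2248:Tue 2252:Sun 2256:Fri✓ 2260:Wed 2264:Mon 2268:Sat 2272:Thu 2276:Tue 2280:Sun 2284:Fri✓ 2288:Wed 2292:Mon 2296:Sat
Friday: 2188, 2228, 2256, 2284 → 4.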